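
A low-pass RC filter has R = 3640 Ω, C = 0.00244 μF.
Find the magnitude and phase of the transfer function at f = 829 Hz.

Step 1 — Angular frequency: ω = 2π·829 = 5209 rad/s.
Step 2 — Transfer function: H(jω) = 1/(1 + jωRC).
Step 3 — Denominator: 1 + jωRC = 1 + j·5209·3640·2.44e-09 = 1 + j0.04626.
Step 4 — H = 0.9979 - j0.04616.
Step 5 — Magnitude: |H| = 0.9989 (-0.0 dB); phase: φ = -2.6°.

|H| = 0.9989 (-0.0 dB), φ = -2.6°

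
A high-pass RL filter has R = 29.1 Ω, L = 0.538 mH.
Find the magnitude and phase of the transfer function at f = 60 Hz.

Step 1 — Angular frequency: ω = 2π·60 = 377 rad/s.
Step 2 — Transfer function: H(jω) = jωL/(R + jωL).
Step 3 — Numerator jωL = j·0.2028; denominator R + jωL = 29.1 + j0.2028.
Step 4 — H = 4.858e-05 + j0.006969.
Step 5 — Magnitude: |H| = 0.00697 (-43.1 dB); phase: φ = 89.6°.

|H| = 0.00697 (-43.1 dB), φ = 89.6°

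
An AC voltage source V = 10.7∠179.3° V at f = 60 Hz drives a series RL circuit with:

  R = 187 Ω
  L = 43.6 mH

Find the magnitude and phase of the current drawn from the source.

Step 1 — Angular frequency: ω = 2π·f = 2π·60 = 377 rad/s.
Step 2 — Component impedances:
  R: Z = R = 187 Ω
  L: Z = jωL = j·377·0.0436 = 0 + j16.44 Ω
Step 3 — Series combination: Z_total = R + L = 187 + j16.44 Ω = 187.7∠5.0° Ω.
Step 4 — Source phasor: V = 10.7∠179.3° V = -10.7 + j0.1307 V.
Step 5 — Ohm's law: I = V / Z_total = (-10.7 + j0.1307) / (187 + j16.44) = -0.05672 + j0.005684 A.
Step 6 — Convert to polar: |I| = 0.057 A, ∠I = 174.3°.

I = 0.057∠174.3° A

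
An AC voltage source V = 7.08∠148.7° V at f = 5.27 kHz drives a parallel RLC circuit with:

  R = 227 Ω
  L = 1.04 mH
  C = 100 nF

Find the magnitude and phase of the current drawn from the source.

Step 1 — Angular frequency: ω = 2π·f = 2π·5270 = 3.311e+04 rad/s.
Step 2 — Component impedances:
  R: Z = R = 227 Ω
  L: Z = jωL = j·3.311e+04·0.00104 = 0 + j34.44 Ω
  C: Z = 1/(jωC) = -j/(ω·C) = 0 - j302 Ω
Step 3 — Parallel combination: 1/Z_total = 1/R + 1/L + 1/C; Z_total = 6.466 + j37.76 Ω = 38.31∠80.3° Ω.
Step 4 — Source phasor: V = 7.08∠148.7° V = -6.05 + j3.678 V.
Step 5 — Ohm's law: I = V / Z_total = (-6.05 + j3.678) / (6.466 + j37.76) = 0.06798 + j0.1718 A.
Step 6 — Convert to polar: |I| = 0.1848 A, ∠I = 68.4°.

I = 0.1848∠68.4° A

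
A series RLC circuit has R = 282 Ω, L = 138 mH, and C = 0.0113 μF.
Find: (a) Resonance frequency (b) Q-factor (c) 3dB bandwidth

Step 1 — Resonance: ω₀ = 1/√(LC) = 1/√(0.138·1.13e-08) = 2.532e+04 rad/s.
Step 2 — f₀ = ω₀/(2π) = 4030 Hz.
Step 3 — Series Q: Q = ω₀L/R = 2.532e+04·0.138/282 = 12.39.
Step 4 — Bandwidth: Δω = ω₀/Q = 2043 rad/s; BW = Δω/(2π) = 325.2 Hz.

(a) f₀ = 4030 Hz  (b) Q = 12.39  (c) BW = 325.2 Hz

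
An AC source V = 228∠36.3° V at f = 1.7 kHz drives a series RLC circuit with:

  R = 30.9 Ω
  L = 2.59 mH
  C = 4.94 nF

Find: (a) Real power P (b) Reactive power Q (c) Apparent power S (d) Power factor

Step 1 — Angular frequency: ω = 2π·f = 2π·1700 = 1.068e+04 rad/s.
Step 2 — Component impedances:
  R: Z = R = 30.9 Ω
  L: Z = jωL = j·1.068e+04·0.00259 = 0 + j27.66 Ω
  C: Z = 1/(jωC) = -j/(ω·C) = 0 - j1.895e+04 Ω
Step 3 — Series combination: Z_total = R + L + C = 30.9 - j1.892e+04 Ω = 1.892e+04∠-89.9° Ω.
Step 4 — Source phasor: V = 228∠36.3° V = 183.8 + j135 V.
Step 5 — Current: I = V / Z = -0.007117 + j0.009722 A = 0.01205∠126.2° A.
Step 6 — Complex power: S = V·I* = 0.004485 - j2.747 VA.
Step 7 — Real power: P = Re(S) = 0.004485 W.
Step 8 — Reactive power: Q = Im(S) = -2.747 VAR.
Step 9 — Apparent power: |S| = 2.747 VA.
Step 10 — Power factor: PF = P/|S| = 0.001633 (leading).

(a) P = 0.004485 W  (b) Q = -2.747 VAR  (c) S = 2.747 VA  (d) PF = 0.001633 (leading)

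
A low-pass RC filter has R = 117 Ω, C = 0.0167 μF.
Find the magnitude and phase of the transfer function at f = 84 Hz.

Step 1 — Angular frequency: ω = 2π·84 = 527.8 rad/s.
Step 2 — Transfer function: H(jω) = 1/(1 + jωRC).
Step 3 — Denominator: 1 + jωRC = 1 + j·527.8·117·1.67e-08 = 1 + j0.001031.
Step 4 — H = 1 - j0.001031.
Step 5 — Magnitude: |H| = 1 (-0.0 dB); phase: φ = -0.1°.

|H| = 1 (-0.0 dB), φ = -0.1°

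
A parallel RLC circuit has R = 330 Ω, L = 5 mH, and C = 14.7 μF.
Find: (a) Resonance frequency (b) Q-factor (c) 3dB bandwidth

Step 1 — Resonance: ω₀ = 1/√(LC) = 1/√(0.005·1.47e-05) = 3689 rad/s.
Step 2 — f₀ = ω₀/(2π) = 587.1 Hz.
Step 3 — Parallel Q: Q = R/(ω₀L) = 330/(3689·0.005) = 17.89.
Step 4 — Bandwidth: Δω = ω₀/Q = 206.1 rad/s; BW = Δω/(2π) = 32.81 Hz.

(a) f₀ = 587.1 Hz  (b) Q = 17.89  (c) BW = 32.81 Hz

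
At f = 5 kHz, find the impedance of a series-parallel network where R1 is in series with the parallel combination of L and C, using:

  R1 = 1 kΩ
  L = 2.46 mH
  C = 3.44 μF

Step 1 — Angular frequency: ω = 2π·f = 2π·5000 = 3.142e+04 rad/s.
Step 2 — Component impedances:
  R1: Z = R = 1000 Ω
  L: Z = jωL = j·3.142e+04·0.00246 = 0 + j77.28 Ω
  C: Z = 1/(jωC) = -j/(ω·C) = 0 - j9.253 Ω
Step 3 — Parallel branch: L || C = 1/(1/L + 1/C) = 0 - j10.51 Ω.
Step 4 — Series with R1: Z_total = R1 + (L || C) = 1000 - j10.51 Ω = 1000∠-0.6° Ω.

Z = 1000 - j10.51 Ω = 1000∠-0.6° Ω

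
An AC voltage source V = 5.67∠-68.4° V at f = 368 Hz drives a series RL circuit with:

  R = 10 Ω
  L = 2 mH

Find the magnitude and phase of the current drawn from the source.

Step 1 — Angular frequency: ω = 2π·f = 2π·368 = 2312 rad/s.
Step 2 — Component impedances:
  R: Z = R = 10 Ω
  L: Z = jωL = j·2312·0.002 = 0 + j4.624 Ω
Step 3 — Series combination: Z_total = R + L = 10 + j4.624 Ω = 11.02∠24.8° Ω.
Step 4 — Source phasor: V = 5.67∠-68.4° V = 2.087 - j5.272 V.
Step 5 — Ohm's law: I = V / Z_total = (2.087 - j5.272) / (10 + j4.624) = -0.02889 - j0.5138 A.
Step 6 — Convert to polar: |I| = 0.5146 A, ∠I = -93.2°.

I = 0.5146∠-93.2° A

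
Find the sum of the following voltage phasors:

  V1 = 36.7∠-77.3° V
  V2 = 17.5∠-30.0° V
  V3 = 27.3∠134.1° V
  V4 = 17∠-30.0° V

Step 1 — Convert each phasor to rectangular form:
  V1 = 36.7·(cos(-77.3°) + j·sin(-77.3°)) = 8.068 - j35.8 V
  V2 = 17.5·(cos(-30.0°) + j·sin(-30.0°)) = 15.16 - j8.75 V
  V3 = 27.3·(cos(134.1°) + j·sin(134.1°)) = -19 + j19.6 V
  V4 = 17·(cos(-30.0°) + j·sin(-30.0°)) = 14.72 - j8.5 V
Step 2 — Sum components: V_total = 18.95 - j33.45 V.
Step 3 — Convert to polar: |V_total| = 38.44 V, ∠V_total = -60.5°.

V_total = 38.44∠-60.5° V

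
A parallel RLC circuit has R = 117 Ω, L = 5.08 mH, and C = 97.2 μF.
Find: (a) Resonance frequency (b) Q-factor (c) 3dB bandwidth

Step 1 — Resonance: ω₀ = 1/√(LC) = 1/√(0.00508·9.72e-05) = 1423 rad/s.
Step 2 — f₀ = ω₀/(2π) = 226.5 Hz.
Step 3 — Parallel Q: Q = R/(ω₀L) = 117/(1423·0.00508) = 16.18.
Step 4 — Bandwidth: Δω = ω₀/Q = 87.93 rad/s; BW = Δω/(2π) = 13.99 Hz.

(a) f₀ = 226.5 Hz  (b) Q = 16.18  (c) BW = 13.99 Hz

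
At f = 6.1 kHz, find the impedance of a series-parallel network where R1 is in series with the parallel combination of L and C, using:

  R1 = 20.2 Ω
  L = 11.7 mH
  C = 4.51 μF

Step 1 — Angular frequency: ω = 2π·f = 2π·6100 = 3.833e+04 rad/s.
Step 2 — Component impedances:
  R1: Z = R = 20.2 Ω
  L: Z = jωL = j·3.833e+04·0.0117 = 0 + j448.4 Ω
  C: Z = 1/(jωC) = -j/(ω·C) = 0 - j5.785 Ω
Step 3 — Parallel branch: L || C = 1/(1/L + 1/C) = 0 - j5.861 Ω.
Step 4 — Series with R1: Z_total = R1 + (L || C) = 20.2 - j5.861 Ω = 21.03∠-16.2° Ω.

Z = 20.2 - j5.861 Ω = 21.03∠-16.2° Ω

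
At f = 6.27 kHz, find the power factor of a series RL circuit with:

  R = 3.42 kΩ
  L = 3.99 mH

Step 1 — Angular frequency: ω = 2π·f = 2π·6270 = 3.94e+04 rad/s.
Step 2 — Component impedances:
  R: Z = R = 3420 Ω
  L: Z = jωL = j·3.94e+04·0.00399 = 0 + j157.2 Ω
Step 3 — Series combination: Z_total = R + L = 3420 + j157.2 Ω = 3424∠2.6° Ω.
Step 4 — Power factor: PF = cos(φ) = Re(Z)/|Z| = 3420/3423.6 = 0.9989.
Step 5 — Type: Im(Z) = 157.2 ⇒ lagging (phase φ = 2.6°).

PF = 0.9989 (lagging, φ = 2.6°)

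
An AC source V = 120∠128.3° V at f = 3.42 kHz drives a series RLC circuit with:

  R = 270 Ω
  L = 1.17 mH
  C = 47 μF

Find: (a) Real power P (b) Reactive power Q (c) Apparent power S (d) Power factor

Step 1 — Angular frequency: ω = 2π·f = 2π·3420 = 2.149e+04 rad/s.
Step 2 — Component impedances:
  R: Z = R = 270 Ω
  L: Z = jωL = j·2.149e+04·0.00117 = 0 + j25.14 Ω
  C: Z = 1/(jωC) = -j/(ω·C) = 0 - j0.9901 Ω
Step 3 — Series combination: Z_total = R + L + C = 270 + j24.15 Ω = 271.1∠5.1° Ω.
Step 4 — Source phasor: V = 120∠128.3° V = -74.37 + j94.17 V.
Step 5 — Current: I = V / Z = -0.2423 + j0.3705 A = 0.4427∠123.2° A.
Step 6 — Complex power: S = V·I* = 52.91 + j4.733 VA.
Step 7 — Real power: P = Re(S) = 52.91 W.
Step 8 — Reactive power: Q = Im(S) = 4.733 VAR.
Step 9 — Apparent power: |S| = 53.12 VA.
Step 10 — Power factor: PF = P/|S| = 0.996 (lagging).

(a) P = 52.91 W  (b) Q = 4.733 VAR  (c) S = 53.12 VA  (d) PF = 0.996 (lagging)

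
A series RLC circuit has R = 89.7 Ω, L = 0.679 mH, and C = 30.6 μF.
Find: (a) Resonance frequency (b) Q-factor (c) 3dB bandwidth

Step 1 — Resonance: ω₀ = 1/√(LC) = 1/√(0.000679·3.06e-05) = 6938 rad/s.
Step 2 — f₀ = ω₀/(2π) = 1104 Hz.
Step 3 — Series Q: Q = ω₀L/R = 6938·0.000679/89.7 = 0.05251.
Step 4 — Bandwidth: Δω = ω₀/Q = 1.321e+05 rad/s; BW = Δω/(2π) = 2.103e+04 Hz.

(a) f₀ = 1104 Hz  (b) Q = 0.05251  (c) BW = 2.103e+04 Hz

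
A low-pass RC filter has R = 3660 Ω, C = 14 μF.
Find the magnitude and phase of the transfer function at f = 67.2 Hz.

Step 1 — Angular frequency: ω = 2π·67.2 = 422.2 rad/s.
Step 2 — Transfer function: H(jω) = 1/(1 + jωRC).
Step 3 — Denominator: 1 + jωRC = 1 + j·422.2·3660·1.4e-05 = 1 + j21.64.
Step 4 — H = 0.002132 - j0.04612.
Step 5 — Magnitude: |H| = 0.04617 (-26.7 dB); phase: φ = -87.4°.

|H| = 0.04617 (-26.7 dB), φ = -87.4°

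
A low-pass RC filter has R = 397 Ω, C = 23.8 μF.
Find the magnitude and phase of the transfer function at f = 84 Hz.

Step 1 — Angular frequency: ω = 2π·84 = 527.8 rad/s.
Step 2 — Transfer function: H(jω) = 1/(1 + jωRC).
Step 3 — Denominator: 1 + jωRC = 1 + j·527.8·397·2.38e-05 = 1 + j4.987.
Step 4 — H = 0.03866 - j0.1928.
Step 5 — Magnitude: |H| = 0.1966 (-14.1 dB); phase: φ = -78.7°.

|H| = 0.1966 (-14.1 dB), φ = -78.7°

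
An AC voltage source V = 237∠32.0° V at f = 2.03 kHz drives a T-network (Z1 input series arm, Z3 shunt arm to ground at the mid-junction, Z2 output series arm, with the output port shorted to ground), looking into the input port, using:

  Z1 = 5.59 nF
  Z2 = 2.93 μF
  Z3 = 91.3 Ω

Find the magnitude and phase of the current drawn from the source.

Step 1 — Angular frequency: ω = 2π·f = 2π·2030 = 1.275e+04 rad/s.
Step 2 — Component impedances:
  Z1: Z = 1/(jωC) = -j/(ω·C) = 0 - j1.403e+04 Ω
  Z2: Z = 1/(jωC) = -j/(ω·C) = 0 - j26.76 Ω
  Z3: Z = R = 91.3 Ω
Step 3 — With the output port shorted to ground, the output series arm Z2 runs from the junction to ground; the shunt arm Z3 also runs from the junction to ground. They appear in parallel: Z3 || Z2 = 7.222 - j24.64 Ω.
Step 4 — Series with input arm Z1: Z_in = Z1 + (Z3 || Z2) = 7.222 - j1.405e+04 Ω = 1.405e+04∠-90.0° Ω.
Step 5 — Source phasor: V = 237∠32.0° V = 201 + j125.6 V.
Step 6 — Ohm's law: I = V / Z_total = (201 + j125.6) / (7.222 - j1.405e+04) = -0.008932 + j0.01431 A.
Step 7 — Convert to polar: |I| = 0.01687 A, ∠I = 122.0°.

I = 0.01687∠122.0° A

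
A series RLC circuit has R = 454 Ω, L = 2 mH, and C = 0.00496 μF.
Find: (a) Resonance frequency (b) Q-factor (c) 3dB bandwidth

Step 1 — Resonance condition Im(Z)=0 gives ω₀ = 1/√(LC).
Step 2 — ω₀ = 1/√(0.002·4.96e-09) = 3.175e+05 rad/s.
Step 3 — f₀ = ω₀/(2π) = 5.053e+04 Hz.
Step 4 — Series Q: Q = ω₀L/R = 3.175e+05·0.002/454 = 1.399.
Step 5 — 3dB bandwidth: Δω = ω₀/Q = 2.27e+05 rad/s; BW = Δω/(2π) = 3.613e+04 Hz.

(a) f₀ = 5.053e+04 Hz  (b) Q = 1.399  (c) BW = 3.613e+04 Hz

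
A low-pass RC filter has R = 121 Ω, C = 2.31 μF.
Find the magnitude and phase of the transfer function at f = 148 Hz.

Step 1 — Angular frequency: ω = 2π·148 = 929.9 rad/s.
Step 2 — Transfer function: H(jω) = 1/(1 + jωRC).
Step 3 — Denominator: 1 + jωRC = 1 + j·929.9·121·2.31e-06 = 1 + j0.2599.
Step 4 — H = 0.9367 - j0.2435.
Step 5 — Magnitude: |H| = 0.9678 (-0.3 dB); phase: φ = -14.6°.

|H| = 0.9678 (-0.3 dB), φ = -14.6°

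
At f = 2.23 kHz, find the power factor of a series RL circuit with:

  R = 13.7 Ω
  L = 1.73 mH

Step 1 — Angular frequency: ω = 2π·f = 2π·2230 = 1.401e+04 rad/s.
Step 2 — Component impedances:
  R: Z = R = 13.7 Ω
  L: Z = jωL = j·1.401e+04·0.00173 = 0 + j24.24 Ω
Step 3 — Series combination: Z_total = R + L = 13.7 + j24.24 Ω = 27.84∠60.5° Ω.
Step 4 — Power factor: PF = cos(φ) = Re(Z)/|Z| = 13.7/27.844 = 0.492.
Step 5 — Type: Im(Z) = 24.24 ⇒ lagging (phase φ = 60.5°).

PF = 0.492 (lagging, φ = 60.5°)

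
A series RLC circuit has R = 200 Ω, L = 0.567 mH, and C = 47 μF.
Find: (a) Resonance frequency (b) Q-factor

Step 1 — Resonance condition Im(Z)=0 gives ω₀ = 1/√(LC).
Step 2 — ω₀ = 1/√(0.000567·4.7e-05) = 6126 rad/s.
Step 3 — f₀ = ω₀/(2π) = 974.9 Hz.
Step 4 — Series Q: Q = ω₀L/R = 6126·0.000567/200 = 0.01737.

(a) f₀ = 974.9 Hz  (b) Q = 0.01737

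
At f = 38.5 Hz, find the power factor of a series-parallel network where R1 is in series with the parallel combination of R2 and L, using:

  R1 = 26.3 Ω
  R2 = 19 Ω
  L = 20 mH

Step 1 — Angular frequency: ω = 2π·f = 2π·38.5 = 241.9 rad/s.
Step 2 — Component impedances:
  R1: Z = R = 26.3 Ω
  R2: Z = R = 19 Ω
  L: Z = jωL = j·241.9·0.02 = 0 + j4.838 Ω
Step 3 — Parallel branch: R2 || L = 1/(1/R2 + 1/L) = 1.157 + j4.543 Ω.
Step 4 — Series with R1: Z_total = R1 + (R2 || L) = 27.46 + j4.543 Ω = 27.83∠9.4° Ω.
Step 5 — Power factor: PF = cos(φ) = Re(Z)/|Z| = 27.457/27.83 = 0.9866.
Step 6 — Type: Im(Z) = 4.543 ⇒ lagging (phase φ = 9.4°).

PF = 0.9866 (lagging, φ = 9.4°)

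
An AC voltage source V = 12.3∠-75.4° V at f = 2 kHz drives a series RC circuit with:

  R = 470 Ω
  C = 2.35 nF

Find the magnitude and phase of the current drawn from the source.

Step 1 — Angular frequency: ω = 2π·f = 2π·2000 = 1.257e+04 rad/s.
Step 2 — Component impedances:
  R: Z = R = 470 Ω
  C: Z = 1/(jωC) = -j/(ω·C) = 0 - j3.386e+04 Ω
Step 3 — Series combination: Z_total = R + C = 470 - j3.386e+04 Ω = 3.387e+04∠-89.2° Ω.
Step 4 — Source phasor: V = 12.3∠-75.4° V = 3.1 - j11.9 V.
Step 5 — Ohm's law: I = V / Z_total = (3.1 - j11.9) / (470 - j3.386e+04) = 0.0003527 + j8.666e-05 A.
Step 6 — Convert to polar: |I| = 0.0003632 A, ∠I = 13.8°.

I = 0.0003632∠13.8° A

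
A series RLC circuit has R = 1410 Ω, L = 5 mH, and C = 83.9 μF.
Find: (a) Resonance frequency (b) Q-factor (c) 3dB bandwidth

Step 1 — Resonance: ω₀ = 1/√(LC) = 1/√(0.005·8.39e-05) = 1544 rad/s.
Step 2 — f₀ = ω₀/(2π) = 245.7 Hz.
Step 3 — Series Q: Q = ω₀L/R = 1544·0.005/1410 = 0.005475.
Step 4 — Bandwidth: Δω = ω₀/Q = 2.82e+05 rad/s; BW = Δω/(2π) = 4.488e+04 Hz.

(a) f₀ = 245.7 Hz  (b) Q = 0.005475  (c) BW = 4.488e+04 Hz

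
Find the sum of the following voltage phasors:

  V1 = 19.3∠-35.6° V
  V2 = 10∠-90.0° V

Step 1 — Convert each phasor to rectangular form:
  V1 = 19.3·(cos(-35.6°) + j·sin(-35.6°)) = 15.69 - j11.23 V
  V2 = 10·(cos(-90.0°) + j·sin(-90.0°)) = 0 - j10 V
Step 2 — Sum components: V_total = 15.69 - j21.23 V.
Step 3 — Convert to polar: |V_total| = 26.4 V, ∠V_total = -53.5°.

V_total = 26.4∠-53.5° V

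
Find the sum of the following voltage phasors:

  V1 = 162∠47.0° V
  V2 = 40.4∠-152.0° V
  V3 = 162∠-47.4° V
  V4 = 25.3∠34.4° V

Step 1 — Convert each phasor to rectangular form:
  V1 = 162·(cos(47.0°) + j·sin(47.0°)) = 110.5 + j118.5 V
  V2 = 40.4·(cos(-152.0°) + j·sin(-152.0°)) = -35.67 - j18.97 V
  V3 = 162·(cos(-47.4°) + j·sin(-47.4°)) = 109.7 - j119.2 V
  V4 = 25.3·(cos(34.4°) + j·sin(34.4°)) = 20.88 + j14.29 V
Step 2 — Sum components: V_total = 205.3 - j5.441 V.
Step 3 — Convert to polar: |V_total| = 205.4 V, ∠V_total = -1.5°.

V_total = 205.4∠-1.5° V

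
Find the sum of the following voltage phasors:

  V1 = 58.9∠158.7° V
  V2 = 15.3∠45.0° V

Step 1 — Convert each phasor to rectangular form:
  V1 = 58.9·(cos(158.7°) + j·sin(158.7°)) = -54.88 + j21.4 V
  V2 = 15.3·(cos(45.0°) + j·sin(45.0°)) = 10.82 + j10.82 V
Step 2 — Sum components: V_total = -44.06 + j32.21 V.
Step 3 — Convert to polar: |V_total| = 54.58 V, ∠V_total = 143.8°.

V_total = 54.58∠143.8° V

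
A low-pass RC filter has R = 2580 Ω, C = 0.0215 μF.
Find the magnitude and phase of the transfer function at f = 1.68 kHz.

Step 1 — Angular frequency: ω = 2π·1680 = 1.056e+04 rad/s.
Step 2 — Transfer function: H(jω) = 1/(1 + jωRC).
Step 3 — Denominator: 1 + jωRC = 1 + j·1.056e+04·2580·2.15e-08 = 1 + j0.5855.
Step 4 — H = 0.7447 - j0.436.
Step 5 — Magnitude: |H| = 0.863 (-1.3 dB); phase: φ = -30.4°.

|H| = 0.863 (-1.3 dB), φ = -30.4°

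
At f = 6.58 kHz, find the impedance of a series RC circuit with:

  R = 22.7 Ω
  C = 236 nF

Step 1 — Angular frequency: ω = 2π·f = 2π·6580 = 4.134e+04 rad/s.
Step 2 — Component impedances:
  R: Z = R = 22.7 Ω
  C: Z = 1/(jωC) = -j/(ω·C) = 0 - j102.5 Ω
Step 3 — Series combination: Z_total = R + C = 22.7 - j102.5 Ω = 105∠-77.5° Ω.

Z = 22.7 - j102.5 Ω = 105∠-77.5° Ω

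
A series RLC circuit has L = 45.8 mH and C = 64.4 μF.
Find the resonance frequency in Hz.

Step 1 — Resonance condition Im(Z)=0 gives ω₀ = 1/√(LC).
Step 2 — ω₀ = 1/√(0.0458·6.44e-05) = 582.3 rad/s.
Step 3 — f₀ = ω₀/(2π) = 92.67 Hz.

f₀ = 92.67 Hz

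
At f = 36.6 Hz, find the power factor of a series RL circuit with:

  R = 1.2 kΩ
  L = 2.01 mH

Step 1 — Angular frequency: ω = 2π·f = 2π·36.6 = 230 rad/s.
Step 2 — Component impedances:
  R: Z = R = 1200 Ω
  L: Z = jωL = j·230·0.00201 = 0 + j0.4622 Ω
Step 3 — Series combination: Z_total = R + L = 1200 + j0.4622 Ω = 1200∠0.0° Ω.
Step 4 — Power factor: PF = cos(φ) = Re(Z)/|Z| = 1200/1200 = 1.
Step 5 — Type: Im(Z) = 0.4622 ⇒ lagging (phase φ = 0.0°).

PF = 1 (lagging, φ = 0.0°)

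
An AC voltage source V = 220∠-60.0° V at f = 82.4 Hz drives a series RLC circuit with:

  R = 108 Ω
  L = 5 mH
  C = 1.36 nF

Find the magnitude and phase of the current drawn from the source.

Step 1 — Angular frequency: ω = 2π·f = 2π·82.4 = 517.7 rad/s.
Step 2 — Component impedances:
  R: Z = R = 108 Ω
  L: Z = jωL = j·517.7·0.005 = 0 + j2.589 Ω
  C: Z = 1/(jωC) = -j/(ω·C) = 0 - j1.42e+06 Ω
Step 3 — Series combination: Z_total = R + L + C = 108 - j1.42e+06 Ω = 1.42e+06∠-90.0° Ω.
Step 4 — Source phasor: V = 220∠-60.0° V = 110 - j190.5 V.
Step 5 — Ohm's law: I = V / Z_total = (110 - j190.5) / (108 - j1.42e+06) = 0.0001342 + j7.744e-05 A.
Step 6 — Convert to polar: |I| = 0.0001549 A, ∠I = 30.0°.

I = 0.0001549∠30.0° A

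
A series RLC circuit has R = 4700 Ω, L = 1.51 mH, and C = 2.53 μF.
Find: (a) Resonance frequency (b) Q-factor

Step 1 — Resonance condition Im(Z)=0 gives ω₀ = 1/√(LC).
Step 2 — ω₀ = 1/√(0.00151·2.53e-06) = 1.618e+04 rad/s.
Step 3 — f₀ = ω₀/(2π) = 2575 Hz.
Step 4 — Series Q: Q = ω₀L/R = 1.618e+04·0.00151/4700 = 0.005198.

(a) f₀ = 2575 Hz  (b) Q = 0.005198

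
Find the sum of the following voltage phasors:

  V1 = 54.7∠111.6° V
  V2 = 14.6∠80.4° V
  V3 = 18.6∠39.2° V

Step 1 — Convert each phasor to rectangular form:
  V1 = 54.7·(cos(111.6°) + j·sin(111.6°)) = -20.14 + j50.86 V
  V2 = 14.6·(cos(80.4°) + j·sin(80.4°)) = 2.435 + j14.4 V
  V3 = 18.6·(cos(39.2°) + j·sin(39.2°)) = 14.41 + j11.76 V
Step 2 — Sum components: V_total = -3.288 + j77.01 V.
Step 3 — Convert to polar: |V_total| = 77.08 V, ∠V_total = 92.4°.

V_total = 77.08∠92.4° V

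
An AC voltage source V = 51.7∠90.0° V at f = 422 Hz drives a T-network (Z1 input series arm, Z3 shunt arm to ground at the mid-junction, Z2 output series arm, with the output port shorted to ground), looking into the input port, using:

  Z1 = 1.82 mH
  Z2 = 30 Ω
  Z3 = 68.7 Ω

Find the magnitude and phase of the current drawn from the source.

Step 1 — Angular frequency: ω = 2π·f = 2π·422 = 2652 rad/s.
Step 2 — Component impedances:
  Z1: Z = jωL = j·2652·0.00182 = 0 + j4.826 Ω
  Z2: Z = R = 30 Ω
  Z3: Z = R = 68.7 Ω
Step 3 — With the output port shorted to ground, the output series arm Z2 runs from the junction to ground; the shunt arm Z3 also runs from the junction to ground. They appear in parallel: Z3 || Z2 = 20.88 Ω.
Step 4 — Series with input arm Z1: Z_in = Z1 + (Z3 || Z2) = 20.88 + j4.826 Ω = 21.43∠13.0° Ω.
Step 5 — Source phasor: V = 51.7∠90.0° V = 0 + j51.7 V.
Step 6 — Ohm's law: I = V / Z_total = (0 + j51.7) / (20.88 + j4.826) = 0.5432 + j2.35 A.
Step 7 — Convert to polar: |I| = 2.412 A, ∠I = 77.0°.

I = 2.412∠77.0° A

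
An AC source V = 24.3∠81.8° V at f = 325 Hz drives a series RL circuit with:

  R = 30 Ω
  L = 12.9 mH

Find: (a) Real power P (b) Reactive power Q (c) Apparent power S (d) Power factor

Step 1 — Angular frequency: ω = 2π·f = 2π·325 = 2042 rad/s.
Step 2 — Component impedances:
  R: Z = R = 30 Ω
  L: Z = jωL = j·2042·0.0129 = 0 + j26.34 Ω
Step 3 — Series combination: Z_total = R + L = 30 + j26.34 Ω = 39.92∠41.3° Ω.
Step 4 — Source phasor: V = 24.3∠81.8° V = 3.466 + j24.05 V.
Step 5 — Current: I = V / Z = 0.4627 + j0.3954 A = 0.6087∠40.5° A.
Step 6 — Complex power: S = V·I* = 11.11 + j9.759 VA.
Step 7 — Real power: P = Re(S) = 11.11 W.
Step 8 — Reactive power: Q = Im(S) = 9.759 VAR.
Step 9 — Apparent power: |S| = 14.79 VA.
Step 10 — Power factor: PF = P/|S| = 0.7514 (lagging).

(a) P = 11.11 W  (b) Q = 9.759 VAR  (c) S = 14.79 VA  (d) PF = 0.7514 (lagging)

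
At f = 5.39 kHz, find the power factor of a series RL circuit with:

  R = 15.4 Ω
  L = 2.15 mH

Step 1 — Angular frequency: ω = 2π·f = 2π·5390 = 3.387e+04 rad/s.
Step 2 — Component impedances:
  R: Z = R = 15.4 Ω
  L: Z = jωL = j·3.387e+04·0.00215 = 0 + j72.81 Ω
Step 3 — Series combination: Z_total = R + L = 15.4 + j72.81 Ω = 74.42∠78.1° Ω.
Step 4 — Power factor: PF = cos(φ) = Re(Z)/|Z| = 15.4/74.42 = 0.2069.
Step 5 — Type: Im(Z) = 72.81 ⇒ lagging (phase φ = 78.1°).

PF = 0.2069 (lagging, φ = 78.1°)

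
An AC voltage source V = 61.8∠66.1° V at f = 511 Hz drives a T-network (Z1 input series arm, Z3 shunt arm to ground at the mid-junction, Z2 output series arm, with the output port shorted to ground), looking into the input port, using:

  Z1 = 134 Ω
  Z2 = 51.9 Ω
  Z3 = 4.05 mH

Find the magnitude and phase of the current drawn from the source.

Step 1 — Angular frequency: ω = 2π·f = 2π·511 = 3211 rad/s.
Step 2 — Component impedances:
  Z1: Z = R = 134 Ω
  Z2: Z = R = 51.9 Ω
  Z3: Z = jωL = j·3211·0.00405 = 0 + j13 Ω
Step 3 — With the output port shorted to ground, the output series arm Z2 runs from the junction to ground; the shunt arm Z3 also runs from the junction to ground. They appear in parallel: Z3 || Z2 = 3.066 + j12.24 Ω.
Step 4 — Series with input arm Z1: Z_in = Z1 + (Z3 || Z2) = 137.1 + j12.24 Ω = 137.6∠5.1° Ω.
Step 5 — Source phasor: V = 61.8∠66.1° V = 25.04 + j56.5 V.
Step 6 — Ohm's law: I = V / Z_total = (25.04 + j56.5) / (137.1 + j12.24) = 0.2177 + j0.3928 A.
Step 7 — Convert to polar: |I| = 0.4491 A, ∠I = 61.0°.

I = 0.4491∠61.0° A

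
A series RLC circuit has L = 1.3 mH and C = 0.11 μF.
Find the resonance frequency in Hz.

Step 1 — Resonance condition Im(Z)=0 gives ω₀ = 1/√(LC).
Step 2 — ω₀ = 1/√(0.0013·1.1e-07) = 8.362e+04 rad/s.
Step 3 — f₀ = ω₀/(2π) = 1.331e+04 Hz.

f₀ = 1.331e+04 Hz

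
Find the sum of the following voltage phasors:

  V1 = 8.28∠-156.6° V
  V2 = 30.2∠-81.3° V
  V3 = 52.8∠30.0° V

Step 1 — Convert each phasor to rectangular form:
  V1 = 8.28·(cos(-156.6°) + j·sin(-156.6°)) = -7.599 - j3.288 V
  V2 = 30.2·(cos(-81.3°) + j·sin(-81.3°)) = 4.568 - j29.85 V
  V3 = 52.8·(cos(30.0°) + j·sin(30.0°)) = 45.73 + j26.4 V
Step 2 — Sum components: V_total = 42.7 - j6.741 V.
Step 3 — Convert to polar: |V_total| = 43.22 V, ∠V_total = -9.0°.

V_total = 43.22∠-9.0° V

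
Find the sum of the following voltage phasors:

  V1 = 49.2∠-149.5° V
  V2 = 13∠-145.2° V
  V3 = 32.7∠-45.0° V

Step 1 — Convert each phasor to rectangular form:
  V1 = 49.2·(cos(-149.5°) + j·sin(-149.5°)) = -42.39 - j24.97 V
  V2 = 13·(cos(-145.2°) + j·sin(-145.2°)) = -10.67 - j7.419 V
  V3 = 32.7·(cos(-45.0°) + j·sin(-45.0°)) = 23.12 - j23.12 V
Step 2 — Sum components: V_total = -29.94 - j55.51 V.
Step 3 — Convert to polar: |V_total| = 63.07 V, ∠V_total = -118.3°.

V_total = 63.07∠-118.3° V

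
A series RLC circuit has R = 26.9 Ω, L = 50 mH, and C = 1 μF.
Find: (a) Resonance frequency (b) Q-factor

Step 1 — Resonance condition Im(Z)=0 gives ω₀ = 1/√(LC).
Step 2 — ω₀ = 1/√(0.05·1e-06) = 4472 rad/s.
Step 3 — f₀ = ω₀/(2π) = 711.8 Hz.
Step 4 — Series Q: Q = ω₀L/R = 4472·0.05/26.9 = 8.313.

(a) f₀ = 711.8 Hz  (b) Q = 8.313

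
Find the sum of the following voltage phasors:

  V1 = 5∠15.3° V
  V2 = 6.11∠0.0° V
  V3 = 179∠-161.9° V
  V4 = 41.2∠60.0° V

Step 1 — Convert each phasor to rectangular form:
  V1 = 5·(cos(15.3°) + j·sin(15.3°)) = 4.823 + j1.319 V
  V2 = 6.11·(cos(0.0°) + j·sin(0.0°)) = 6.11 V
  V3 = 179·(cos(-161.9°) + j·sin(-161.9°)) = -170.1 - j55.61 V
  V4 = 41.2·(cos(60.0°) + j·sin(60.0°)) = 20.6 + j35.68 V
Step 2 — Sum components: V_total = -138.6 - j18.61 V.
Step 3 — Convert to polar: |V_total| = 139.9 V, ∠V_total = -172.4°.

V_total = 139.9∠-172.4° V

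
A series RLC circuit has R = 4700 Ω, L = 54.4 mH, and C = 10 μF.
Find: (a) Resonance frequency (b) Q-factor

Step 1 — Resonance condition Im(Z)=0 gives ω₀ = 1/√(LC).
Step 2 — ω₀ = 1/√(0.0544·1e-05) = 1356 rad/s.
Step 3 — f₀ = ω₀/(2π) = 215.8 Hz.
Step 4 — Series Q: Q = ω₀L/R = 1356·0.0544/4700 = 0.01569.

(a) f₀ = 215.8 Hz  (b) Q = 0.01569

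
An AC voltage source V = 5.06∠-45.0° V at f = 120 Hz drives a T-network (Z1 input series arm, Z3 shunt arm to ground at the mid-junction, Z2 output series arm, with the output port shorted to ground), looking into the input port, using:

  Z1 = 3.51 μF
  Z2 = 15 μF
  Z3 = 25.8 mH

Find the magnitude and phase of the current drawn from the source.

Step 1 — Angular frequency: ω = 2π·f = 2π·120 = 754 rad/s.
Step 2 — Component impedances:
  Z1: Z = 1/(jωC) = -j/(ω·C) = 0 - j377.9 Ω
  Z2: Z = 1/(jωC) = -j/(ω·C) = 0 - j88.42 Ω
  Z3: Z = jωL = j·754·0.0258 = 0 + j19.45 Ω
Step 3 — With the output port shorted to ground, the output series arm Z2 runs from the junction to ground; the shunt arm Z3 also runs from the junction to ground. They appear in parallel: Z3 || Z2 = 0 + j24.94 Ω.
Step 4 — Series with input arm Z1: Z_in = Z1 + (Z3 || Z2) = 0 - j352.9 Ω = 352.9∠-90.0° Ω.
Step 5 — Source phasor: V = 5.06∠-45.0° V = 3.578 - j3.578 V.
Step 6 — Ohm's law: I = V / Z_total = (3.578 - j3.578) / (0 - j352.9) = 0.01014 + j0.01014 A.
Step 7 — Convert to polar: |I| = 0.01434 A, ∠I = 45.0°.

I = 0.01434∠45.0° A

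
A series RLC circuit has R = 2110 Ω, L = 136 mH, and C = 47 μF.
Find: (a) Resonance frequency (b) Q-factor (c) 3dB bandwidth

Step 1 — Resonance: ω₀ = 1/√(LC) = 1/√(0.136·4.7e-05) = 395.5 rad/s.
Step 2 — f₀ = ω₀/(2π) = 62.95 Hz.
Step 3 — Series Q: Q = ω₀L/R = 395.5·0.136/2110 = 0.02549.
Step 4 — Bandwidth: Δω = ω₀/Q = 1.551e+04 rad/s; BW = Δω/(2π) = 2469 Hz.

(a) f₀ = 62.95 Hz  (b) Q = 0.02549  (c) BW = 2469 Hz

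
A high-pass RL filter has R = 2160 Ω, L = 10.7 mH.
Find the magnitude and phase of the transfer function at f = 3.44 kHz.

Step 1 — Angular frequency: ω = 2π·3440 = 2.161e+04 rad/s.
Step 2 — Transfer function: H(jω) = jωL/(R + jωL).
Step 3 — Numerator jωL = j·231.3; denominator R + jωL = 2160 + j231.3.
Step 4 — H = 0.01133 + j0.1059.
Step 5 — Magnitude: |H| = 0.1065 (-19.5 dB); phase: φ = 83.9°.

|H| = 0.1065 (-19.5 dB), φ = 83.9°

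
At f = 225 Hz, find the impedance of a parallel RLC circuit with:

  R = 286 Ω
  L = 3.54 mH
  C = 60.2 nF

Step 1 — Angular frequency: ω = 2π·f = 2π·225 = 1414 rad/s.
Step 2 — Component impedances:
  R: Z = R = 286 Ω
  L: Z = jωL = j·1414·0.00354 = 0 + j5.005 Ω
  C: Z = 1/(jωC) = -j/(ω·C) = 0 - j1.175e+04 Ω
Step 3 — Parallel combination: 1/Z_total = 1/R + 1/L + 1/C; Z_total = 0.08762 + j5.005 Ω = 5.006∠89.0° Ω.

Z = 0.08762 + j5.005 Ω = 5.006∠89.0° Ω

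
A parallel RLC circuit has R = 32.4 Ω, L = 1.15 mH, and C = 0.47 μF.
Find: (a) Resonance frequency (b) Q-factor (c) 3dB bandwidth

Step 1 — Resonance: ω₀ = 1/√(LC) = 1/√(0.00115·4.7e-07) = 4.301e+04 rad/s.
Step 2 — f₀ = ω₀/(2π) = 6846 Hz.
Step 3 — Parallel Q: Q = R/(ω₀L) = 32.4/(4.301e+04·0.00115) = 0.655.
Step 4 — Bandwidth: Δω = ω₀/Q = 6.567e+04 rad/s; BW = Δω/(2π) = 1.045e+04 Hz.

(a) f₀ = 6846 Hz  (b) Q = 0.655  (c) BW = 1.045e+04 Hz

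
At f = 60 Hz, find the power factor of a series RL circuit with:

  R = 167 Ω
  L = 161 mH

Step 1 — Angular frequency: ω = 2π·f = 2π·60 = 377 rad/s.
Step 2 — Component impedances:
  R: Z = R = 167 Ω
  L: Z = jωL = j·377·0.161 = 0 + j60.7 Ω
Step 3 — Series combination: Z_total = R + L = 167 + j60.7 Ω = 177.7∠20.0° Ω.
Step 4 — Power factor: PF = cos(φ) = Re(Z)/|Z| = 167/177.6878 = 0.9399.
Step 5 — Type: Im(Z) = 60.7 ⇒ lagging (phase φ = 20.0°).

PF = 0.9399 (lagging, φ = 20.0°)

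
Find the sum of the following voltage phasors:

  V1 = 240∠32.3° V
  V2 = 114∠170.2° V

Step 1 — Convert each phasor to rectangular form:
  V1 = 240·(cos(32.3°) + j·sin(32.3°)) = 202.9 + j128.2 V
  V2 = 114·(cos(170.2°) + j·sin(170.2°)) = -112.3 + j19.4 V
Step 2 — Sum components: V_total = 90.53 + j147.6 V.
Step 3 — Convert to polar: |V_total| = 173.2 V, ∠V_total = 58.5°.

V_total = 173.2∠58.5° V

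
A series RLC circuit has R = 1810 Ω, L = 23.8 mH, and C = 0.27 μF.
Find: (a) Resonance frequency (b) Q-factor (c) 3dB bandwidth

Step 1 — Resonance: ω₀ = 1/√(LC) = 1/√(0.0238·2.7e-07) = 1.247e+04 rad/s.
Step 2 — f₀ = ω₀/(2π) = 1985 Hz.
Step 3 — Series Q: Q = ω₀L/R = 1.247e+04·0.0238/1810 = 0.164.
Step 4 — Bandwidth: Δω = ω₀/Q = 7.605e+04 rad/s; BW = Δω/(2π) = 1.21e+04 Hz.

(a) f₀ = 1985 Hz  (b) Q = 0.164  (c) BW = 1.21e+04 Hz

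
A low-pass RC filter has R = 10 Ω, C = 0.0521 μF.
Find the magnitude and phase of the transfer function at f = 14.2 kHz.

Step 1 — Angular frequency: ω = 2π·1.42e+04 = 8.922e+04 rad/s.
Step 2 — Transfer function: H(jω) = 1/(1 + jωRC).
Step 3 — Denominator: 1 + jωRC = 1 + j·8.922e+04·10·5.21e-08 = 1 + j0.04648.
Step 4 — H = 0.9978 - j0.04638.
Step 5 — Magnitude: |H| = 0.9989 (-0.0 dB); phase: φ = -2.7°.

|H| = 0.9989 (-0.0 dB), φ = -2.7°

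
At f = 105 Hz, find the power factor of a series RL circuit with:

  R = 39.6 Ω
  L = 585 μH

Step 1 — Angular frequency: ω = 2π·f = 2π·105 = 659.7 rad/s.
Step 2 — Component impedances:
  R: Z = R = 39.6 Ω
  L: Z = jωL = j·659.7·0.000585 = 0 + j0.3859 Ω
Step 3 — Series combination: Z_total = R + L = 39.6 + j0.3859 Ω = 39.6∠0.6° Ω.
Step 4 — Power factor: PF = cos(φ) = Re(Z)/|Z| = 39.6/39.6 = 1.
Step 5 — Type: Im(Z) = 0.3859 ⇒ lagging (phase φ = 0.6°).

PF = 1 (lagging, φ = 0.6°)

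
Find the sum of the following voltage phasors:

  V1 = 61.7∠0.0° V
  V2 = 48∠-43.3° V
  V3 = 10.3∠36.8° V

Step 1 — Convert each phasor to rectangular form:
  V1 = 61.7·(cos(0.0°) + j·sin(0.0°)) = 61.7 V
  V2 = 48·(cos(-43.3°) + j·sin(-43.3°)) = 34.93 - j32.92 V
  V3 = 10.3·(cos(36.8°) + j·sin(36.8°)) = 8.248 + j6.17 V
Step 2 — Sum components: V_total = 104.9 - j26.75 V.
Step 3 — Convert to polar: |V_total| = 108.2 V, ∠V_total = -14.3°.

V_total = 108.2∠-14.3° V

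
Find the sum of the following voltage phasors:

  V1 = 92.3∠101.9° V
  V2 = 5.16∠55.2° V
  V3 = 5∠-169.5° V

Step 1 — Convert each phasor to rectangular form:
  V1 = 92.3·(cos(101.9°) + j·sin(101.9°)) = -19.03 + j90.32 V
  V2 = 5.16·(cos(55.2°) + j·sin(55.2°)) = 2.945 + j4.237 V
  V3 = 5·(cos(-169.5°) + j·sin(-169.5°)) = -4.916 - j0.9112 V
Step 2 — Sum components: V_total = -21 + j93.64 V.
Step 3 — Convert to polar: |V_total| = 95.97 V, ∠V_total = 102.6°.

V_total = 95.97∠102.6° V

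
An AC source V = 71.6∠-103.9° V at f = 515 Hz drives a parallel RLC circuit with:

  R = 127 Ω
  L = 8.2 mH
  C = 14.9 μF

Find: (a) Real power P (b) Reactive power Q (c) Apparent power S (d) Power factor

Step 1 — Angular frequency: ω = 2π·f = 2π·515 = 3236 rad/s.
Step 2 — Component impedances:
  R: Z = R = 127 Ω
  L: Z = jωL = j·3236·0.0082 = 0 + j26.53 Ω
  C: Z = 1/(jωC) = -j/(ω·C) = 0 - j20.74 Ω
Step 3 — Parallel combination: 1/Z_total = 1/R + 1/L + 1/C; Z_total = 45.57 - j60.91 Ω = 76.07∠-53.2° Ω.
Step 4 — Source phasor: V = 71.6∠-103.9° V = -17.2 - j69.5 V.
Step 5 — Current: I = V / Z = 0.5962 - j0.7283 A = 0.9412∠-50.7° A.
Step 6 — Complex power: S = V·I* = 40.37 - j53.96 VA.
Step 7 — Real power: P = Re(S) = 40.37 W.
Step 8 — Reactive power: Q = Im(S) = -53.96 VAR.
Step 9 — Apparent power: |S| = 67.39 VA.
Step 10 — Power factor: PF = P/|S| = 0.599 (leading).

(a) P = 40.37 W  (b) Q = -53.96 VAR  (c) S = 67.39 VA  (d) PF = 0.599 (leading)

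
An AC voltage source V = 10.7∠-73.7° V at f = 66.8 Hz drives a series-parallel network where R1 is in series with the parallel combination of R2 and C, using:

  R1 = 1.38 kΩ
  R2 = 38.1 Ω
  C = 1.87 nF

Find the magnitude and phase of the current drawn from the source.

Step 1 — Angular frequency: ω = 2π·f = 2π·66.8 = 419.7 rad/s.
Step 2 — Component impedances:
  R1: Z = R = 1380 Ω
  R2: Z = R = 38.1 Ω
  C: Z = 1/(jωC) = -j/(ω·C) = 0 - j1.274e+06 Ω
Step 3 — Parallel branch: R2 || C = 1/(1/R2 + 1/C) = 38.1 - j0.001139 Ω.
Step 4 — Series with R1: Z_total = R1 + (R2 || C) = 1418 - j0.001139 Ω = 1418∠-0.0° Ω.
Step 5 — Source phasor: V = 10.7∠-73.7° V = 3.003 - j10.27 V.
Step 6 — Ohm's law: I = V / Z_total = (3.003 - j10.27) / (1418 - j0.001139) = 0.002118 - j0.007242 A.
Step 7 — Convert to polar: |I| = 0.007545 A, ∠I = -73.7°.

I = 0.007545∠-73.7° A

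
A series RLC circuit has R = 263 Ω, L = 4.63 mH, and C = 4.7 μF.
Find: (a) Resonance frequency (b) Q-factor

Step 1 — Resonance condition Im(Z)=0 gives ω₀ = 1/√(LC).
Step 2 — ω₀ = 1/√(0.00463·4.7e-06) = 6779 rad/s.
Step 3 — f₀ = ω₀/(2π) = 1079 Hz.
Step 4 — Series Q: Q = ω₀L/R = 6779·0.00463/263 = 0.1193.

(a) f₀ = 1079 Hz  (b) Q = 0.1193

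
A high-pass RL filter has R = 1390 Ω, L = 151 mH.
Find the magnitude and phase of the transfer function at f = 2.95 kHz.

Step 1 — Angular frequency: ω = 2π·2950 = 1.854e+04 rad/s.
Step 2 — Transfer function: H(jω) = jωL/(R + jωL).
Step 3 — Numerator jωL = j·2799; denominator R + jωL = 1390 + j2799.
Step 4 — H = 0.8022 + j0.3984.
Step 5 — Magnitude: |H| = 0.8956 (-1.0 dB); phase: φ = 26.4°.

|H| = 0.8956 (-1.0 dB), φ = 26.4°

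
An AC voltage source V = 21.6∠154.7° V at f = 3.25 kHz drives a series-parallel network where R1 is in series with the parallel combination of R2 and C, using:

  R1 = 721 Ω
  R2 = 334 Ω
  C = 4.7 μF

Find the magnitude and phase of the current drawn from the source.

Step 1 — Angular frequency: ω = 2π·f = 2π·3250 = 2.042e+04 rad/s.
Step 2 — Component impedances:
  R1: Z = R = 721 Ω
  R2: Z = R = 334 Ω
  C: Z = 1/(jωC) = -j/(ω·C) = 0 - j10.42 Ω
Step 3 — Parallel branch: R2 || C = 1/(1/R2 + 1/C) = 0.3247 - j10.41 Ω.
Step 4 — Series with R1: Z_total = R1 + (R2 || C) = 721.3 - j10.41 Ω = 721.4∠-0.8° Ω.
Step 5 — Source phasor: V = 21.6∠154.7° V = -19.53 + j9.231 V.
Step 6 — Ohm's law: I = V / Z_total = (-19.53 + j9.231) / (721.3 - j10.41) = -0.02725 + j0.0124 A.
Step 7 — Convert to polar: |I| = 0.02994 A, ∠I = 155.5°.

I = 0.02994∠155.5° A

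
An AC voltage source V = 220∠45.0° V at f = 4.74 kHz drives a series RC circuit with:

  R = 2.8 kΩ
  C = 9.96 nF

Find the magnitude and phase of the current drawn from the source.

Step 1 — Angular frequency: ω = 2π·f = 2π·4740 = 2.978e+04 rad/s.
Step 2 — Component impedances:
  R: Z = R = 2800 Ω
  C: Z = 1/(jωC) = -j/(ω·C) = 0 - j3371 Ω
Step 3 — Series combination: Z_total = R + C = 2800 - j3371 Ω = 4382∠-50.3° Ω.
Step 4 — Source phasor: V = 220∠45.0° V = 155.6 + j155.6 V.
Step 5 — Ohm's law: I = V / Z_total = (155.6 + j155.6) / (2800 - j3371) = -0.004627 + j0.04999 A.
Step 6 — Convert to polar: |I| = 0.0502 A, ∠I = 95.3°.

I = 0.0502∠95.3° A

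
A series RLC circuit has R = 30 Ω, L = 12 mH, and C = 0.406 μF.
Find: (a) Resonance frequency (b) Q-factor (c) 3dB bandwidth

Step 1 — Resonance: ω₀ = 1/√(LC) = 1/√(0.012·4.06e-07) = 1.433e+04 rad/s.
Step 2 — f₀ = ω₀/(2π) = 2280 Hz.
Step 3 — Series Q: Q = ω₀L/R = 1.433e+04·0.012/30 = 5.731.
Step 4 — Bandwidth: Δω = ω₀/Q = 2500 rad/s; BW = Δω/(2π) = 397.9 Hz.

(a) f₀ = 2280 Hz  (b) Q = 5.731  (c) BW = 397.9 Hz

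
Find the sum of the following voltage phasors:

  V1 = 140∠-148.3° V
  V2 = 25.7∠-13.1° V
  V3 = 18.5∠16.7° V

Step 1 — Convert each phasor to rectangular form:
  V1 = 140·(cos(-148.3°) + j·sin(-148.3°)) = -119.1 - j73.57 V
  V2 = 25.7·(cos(-13.1°) + j·sin(-13.1°)) = 25.03 - j5.825 V
  V3 = 18.5·(cos(16.7°) + j·sin(16.7°)) = 17.72 + j5.316 V
Step 2 — Sum components: V_total = -76.36 - j74.07 V.
Step 3 — Convert to polar: |V_total| = 106.4 V, ∠V_total = -135.9°.

V_total = 106.4∠-135.9° V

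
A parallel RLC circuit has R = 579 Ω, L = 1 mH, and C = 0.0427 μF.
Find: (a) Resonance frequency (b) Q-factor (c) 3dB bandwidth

Step 1 — Resonance: ω₀ = 1/√(LC) = 1/√(0.001·4.27e-08) = 1.53e+05 rad/s.
Step 2 — f₀ = ω₀/(2π) = 2.436e+04 Hz.
Step 3 — Parallel Q: Q = R/(ω₀L) = 579/(1.53e+05·0.001) = 3.783.
Step 4 — Bandwidth: Δω = ω₀/Q = 4.045e+04 rad/s; BW = Δω/(2π) = 6437 Hz.

(a) f₀ = 2.436e+04 Hz  (b) Q = 3.783  (c) BW = 6437 Hz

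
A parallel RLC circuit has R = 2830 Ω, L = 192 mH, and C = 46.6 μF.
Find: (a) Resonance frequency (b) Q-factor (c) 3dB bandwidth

Step 1 — Resonance: ω₀ = 1/√(LC) = 1/√(0.192·4.66e-05) = 334.3 rad/s.
Step 2 — f₀ = ω₀/(2π) = 53.21 Hz.
Step 3 — Parallel Q: Q = R/(ω₀L) = 2830/(334.3·0.192) = 44.09.
Step 4 — Bandwidth: Δω = ω₀/Q = 7.583 rad/s; BW = Δω/(2π) = 1.207 Hz.

(a) f₀ = 53.21 Hz  (b) Q = 44.09  (c) BW = 1.207 Hz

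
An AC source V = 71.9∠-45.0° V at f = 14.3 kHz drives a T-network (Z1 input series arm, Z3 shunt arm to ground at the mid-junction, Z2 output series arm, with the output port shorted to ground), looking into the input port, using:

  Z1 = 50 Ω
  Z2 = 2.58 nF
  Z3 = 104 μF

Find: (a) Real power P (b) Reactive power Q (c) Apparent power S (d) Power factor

Step 1 — Angular frequency: ω = 2π·f = 2π·1.43e+04 = 8.985e+04 rad/s.
Step 2 — Component impedances:
  Z1: Z = R = 50 Ω
  Z2: Z = 1/(jωC) = -j/(ω·C) = 0 - j4314 Ω
  Z3: Z = 1/(jωC) = -j/(ω·C) = 0 - j0.107 Ω
Step 3 — With the output port shorted to ground, the output series arm Z2 runs from the junction to ground; the shunt arm Z3 also runs from the junction to ground. They appear in parallel: Z3 || Z2 = 0 - j0.107 Ω.
Step 4 — Series with input arm Z1: Z_in = Z1 + (Z3 || Z2) = 50 - j0.107 Ω = 50∠-0.1° Ω.
Step 5 — Source phasor: V = 71.9∠-45.0° V = 50.84 - j50.84 V.
Step 6 — Current: I = V / Z = 1.019 - j1.015 A = 1.438∠-44.9° A.
Step 7 — Complex power: S = V·I* = 103.4 - j0.2213 VA.
Step 8 — Real power: P = Re(S) = 103.4 W.
Step 9 — Reactive power: Q = Im(S) = -0.2213 VAR.
Step 10 — Apparent power: |S| = 103.4 VA.
Step 11 — Power factor: PF = P/|S| = 1 (leading).

(a) P = 103.4 W  (b) Q = -0.2213 VAR  (c) S = 103.4 VA  (d) PF = 1 (leading)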